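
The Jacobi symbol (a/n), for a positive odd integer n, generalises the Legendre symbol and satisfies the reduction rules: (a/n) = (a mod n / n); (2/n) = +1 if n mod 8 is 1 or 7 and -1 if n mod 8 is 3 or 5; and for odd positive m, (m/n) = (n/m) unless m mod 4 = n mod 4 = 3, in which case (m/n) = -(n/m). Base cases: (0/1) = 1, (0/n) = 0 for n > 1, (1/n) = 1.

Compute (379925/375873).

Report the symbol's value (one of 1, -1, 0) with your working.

(379925/375873) = (4052/375873)   [reduce mod 375873]
4052 = 2^2·1013; (2/375873) = +1 since 375873 mod 8 = 1, so (4052/375873) = (+1)^2·(1013/375873); sign now +1
reciprocity: (1013/375873) = +1·(375873/1013) since 1013 mod 4 = 1, 375873 mod 4 = 1; sign now +1
(375873/1013) = (50/1013)   [reduce mod 1013]
50 = 2^1·25; (2/1013) = -1 since 1013 mod 8 = 5, so (50/1013) = (-1)^1·(25/1013); sign now -1
reciprocity: (25/1013) = +1·(1013/25) since 25 mod 4 = 1, 1013 mod 4 = 1; sign now -1
(1013/25) = (13/25)   [reduce mod 25]
reciprocity: (13/25) = +1·(25/13) since 13 mod 4 = 1, 25 mod 4 = 1; sign now -1
(25/13) = (12/13)   [reduce mod 13]
12 = 2^2·3; (2/13) = -1 since 13 mod 8 = 5, so (12/13) = (-1)^2·(3/13); sign now -1
reciprocity: (3/13) = +1·(13/3) since 3 mod 4 = 3, 13 mod 4 = 1; sign now -1
(13/3) = (1/3)   [reduce mod 3]
(1/3) = 1; final value = sign = -1

-1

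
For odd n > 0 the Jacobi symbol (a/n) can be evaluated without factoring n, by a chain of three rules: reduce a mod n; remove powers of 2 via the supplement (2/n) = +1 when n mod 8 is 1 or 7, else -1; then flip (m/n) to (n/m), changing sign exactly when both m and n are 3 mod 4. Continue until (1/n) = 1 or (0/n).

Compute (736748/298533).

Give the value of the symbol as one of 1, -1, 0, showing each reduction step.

-1

(736748/298533): 736748 mod 298533 = 139682, so (736748/298533) = (139682/298533)
factor out 2^1: 139682 = 2^1·69841; with 298533 mod 8 = 5, (2/298533) = -1; sign now -1; continue with (69841/298533)
flip (69841/298533) -> (298533/69841): both odd, 69841 mod 4 = 1, 298533 mod 4 = 1, so the flip contributes +1; sign now -1
(298533/69841): 298533 mod 69841 = 19169, so (298533/69841) = (19169/69841)
flip (19169/69841) -> (69841/19169): both odd, 19169 mod 4 = 1, 69841 mod 4 = 1, so the flip contributes +1; sign now -1
(69841/19169): 69841 mod 19169 = 12334, so (69841/19169) = (12334/19169)
factor out 2^1: 12334 = 2^1·6167; with 19169 mod 8 = 1, (2/19169) = +1; sign now -1; continue with (6167/19169)
flip (6167/19169) -> (19169/6167): both odd, 6167 mod 4 = 3, 19169 mod 4 = 1, so the flip contributes +1; sign now -1
(19169/6167): 19169 mod 6167 = 668, so (19169/6167) = (668/6167)
factor out 2^2: 668 = 2^2·167; with 6167 mod 8 = 7, (2/6167) = +1; sign now -1; continue with (167/6167)
flip (167/6167) -> (6167/167): both odd, 167 mod 4 = 3, 6167 mod 4 = 3, so the flip contributes -1; sign now +1
(6167/167): 6167 mod 167 = 155, so (6167/167) = (155/167)
flip (155/167) -> (167/155): both odd, 155 mod 4 = 3, 167 mod 4 = 3, so the flip contributes -1; sign now -1
(167/155): 167 mod 155 = 12, so (167/155) = (12/155)
factor out 2^2: 12 = 2^2·3; with 155 mod 8 = 3, (2/155) = -1; sign now -1; continue with (3/155)
flip (3/155) -> (155/3): both odd, 3 mod 4 = 3, 155 mod 4 = 3, so the flip contributes -1; sign now +1
(155/3): 155 mod 3 = 2, so (155/3) = (2/3)
factor out 2^1: 2 = 2^1·1; with 3 mod 8 = 3, (2/3) = -1; sign now -1; continue with (1/3)
reached (1/3) = 1, so the symbol is -1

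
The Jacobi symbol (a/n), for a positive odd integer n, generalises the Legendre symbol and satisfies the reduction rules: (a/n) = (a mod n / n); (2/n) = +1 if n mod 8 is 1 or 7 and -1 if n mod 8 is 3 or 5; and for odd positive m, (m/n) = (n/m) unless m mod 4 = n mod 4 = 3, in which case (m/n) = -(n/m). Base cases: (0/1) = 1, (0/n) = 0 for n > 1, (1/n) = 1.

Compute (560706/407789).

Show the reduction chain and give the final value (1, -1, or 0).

(560706/407789): 560706 mod 407789 = 152917, so (560706/407789) = (152917/407789)
flip (152917/407789) -> (407789/152917): both odd, 152917 mod 4 = 1, 407789 mod 4 = 1, so the flip contributes +1; sign now +1
(407789/152917): 407789 mod 152917 = 101955, so (407789/152917) = (101955/152917)
flip (101955/152917) -> (152917/101955): both odd, 101955 mod 4 = 3, 152917 mod 4 = 1, so the flip contributes +1; sign now +1
(152917/101955): 152917 mod 101955 = 50962, so (152917/101955) = (50962/101955)
factor out 2^1: 50962 = 2^1·25481; with 101955 mod 8 = 3, (2/101955) = -1; sign now -1; continue with (25481/101955)
flip (25481/101955) -> (101955/25481): both odd, 25481 mod 4 = 1, 101955 mod 4 = 3, so the flip contributes +1; sign now -1
(101955/25481): 101955 mod 25481 = 31, so (101955/25481) = (31/25481)
flip (31/25481) -> (25481/31): both odd, 31 mod 4 = 3, 25481 mod 4 = 1, so the flip contributes +1; sign now -1
(25481/31): 25481 mod 31 = 30, so (25481/31) = (30/31)
factor out 2^1: 30 = 2^1·15; with 31 mod 8 = 7, (2/31) = +1; sign now -1; continue with (15/31)
flip (15/31) -> (31/15): both odd, 15 mod 4 = 3, 31 mod 4 = 3, so the flip contributes -1; sign now +1
(31/15): 31 mod 15 = 1, so (31/15) = (1/15)
reached (1/15) = 1, so the symbol is +1

1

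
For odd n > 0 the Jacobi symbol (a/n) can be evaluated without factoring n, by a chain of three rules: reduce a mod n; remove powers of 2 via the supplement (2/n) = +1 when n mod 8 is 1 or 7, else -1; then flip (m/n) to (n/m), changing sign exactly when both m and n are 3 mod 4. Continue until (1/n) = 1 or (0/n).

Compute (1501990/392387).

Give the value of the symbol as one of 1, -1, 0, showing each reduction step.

-1

(1501990/392387): 1501990 mod 392387 = 324829, so (1501990/392387) = (324829/392387)
flip (324829/392387) -> (392387/324829): both odd, 324829 mod 4 = 1, 392387 mod 4 = 3, so the flip contributes +1; sign now +1
(392387/324829): 392387 mod 324829 = 67558, so (392387/324829) = (67558/324829)
factor out 2^1: 67558 = 2^1·33779; with 324829 mod 8 = 5, (2/324829) = -1; sign now -1; continue with (33779/324829)
flip (33779/324829) -> (324829/33779): both odd, 33779 mod 4 = 3, 324829 mod 4 = 1, so the flip contributes +1; sign now -1
(324829/33779): 324829 mod 33779 = 20818, so (324829/33779) = (20818/33779)
factor out 2^1: 20818 = 2^1·10409; with 33779 mod 8 = 3, (2/33779) = -1; sign now +1; continue with (10409/33779)
flip (10409/33779) -> (33779/10409): both odd, 10409 mod 4 = 1, 33779 mod 4 = 3, so the flip contributes +1; sign now +1
(33779/10409): 33779 mod 10409 = 2552, so (33779/10409) = (2552/10409)
factor out 2^3: 2552 = 2^3·319; with 10409 mod 8 = 1, (2/10409) = +1; sign now +1; continue with (319/10409)
flip (319/10409) -> (10409/319): both odd, 319 mod 4 = 3, 10409 mod 4 = 1, so the flip contributes +1; sign now +1
(10409/319): 10409 mod 319 = 201, so (10409/319) = (201/319)
flip (201/319) -> (319/201): both odd, 201 mod 4 = 1, 319 mod 4 = 3, so the flip contributes +1; sign now +1
(319/201): 319 mod 201 = 118, so (319/201) = (118/201)
factor out 2^1: 118 = 2^1·59; with 201 mod 8 = 1, (2/201) = +1; sign now +1; continue with (59/201)
flip (59/201) -> (201/59): both odd, 59 mod 4 = 3, 201 mod 4 = 1, so the flip contributes +1; sign now +1
(201/59): 201 mod 59 = 24, so (201/59) = (24/59)
factor out 2^3: 24 = 2^3·3; with 59 mod 8 = 3, (2/59) = -1; sign now -1; continue with (3/59)
flip (3/59) -> (59/3): both odd, 3 mod 4 = 3, 59 mod 4 = 3, so the flip contributes -1; sign now +1
(59/3): 59 mod 3 = 2, so (59/3) = (2/3)
factor out 2^1: 2 = 2^1·1; with 3 mod 8 = 3, (2/3) = -1; sign now -1; continue with (1/3)
reached (1/3) = 1, so the symbol is -1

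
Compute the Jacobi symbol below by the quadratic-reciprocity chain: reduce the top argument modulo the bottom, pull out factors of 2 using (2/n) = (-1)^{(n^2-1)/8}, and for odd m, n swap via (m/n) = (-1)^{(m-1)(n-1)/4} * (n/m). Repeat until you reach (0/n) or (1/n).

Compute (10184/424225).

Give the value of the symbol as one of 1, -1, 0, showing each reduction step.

1

factor out 2^3: 10184 = 2^3·1273; with 424225 mod 8 = 1, (2/424225) = +1; sign now +1; continue with (1273/424225)
flip (1273/424225) -> (424225/1273): both odd, 1273 mod 4 = 1, 424225 mod 4 = 1, so the flip contributes +1; sign now +1
(424225/1273): 424225 mod 1273 = 316, so (424225/1273) = (316/1273)
factor out 2^2: 316 = 2^2·79; with 1273 mod 8 = 1, (2/1273) = +1; sign now +1; continue with (79/1273)
flip (79/1273) -> (1273/79): both odd, 79 mod 4 = 3, 1273 mod 4 = 1, so the flip contributes +1; sign now +1
(1273/79): 1273 mod 79 = 9, so (1273/79) = (9/79)
flip (9/79) -> (79/9): both odd, 9 mod 4 = 1, 79 mod 4 = 3, so the flip contributes +1; sign now +1
(79/9): 79 mod 9 = 7, so (79/9) = (7/9)
flip (7/9) -> (9/7): both odd, 7 mod 4 = 3, 9 mod 4 = 1, so the flip contributes +1; sign now +1
(9/7): 9 mod 7 = 2, so (9/7) = (2/7)
factor out 2^1: 2 = 2^1·1; with 7 mod 8 = 7, (2/7) = +1; sign now +1; continue with (1/7)
reached (1/7) = 1, so the symbol is +1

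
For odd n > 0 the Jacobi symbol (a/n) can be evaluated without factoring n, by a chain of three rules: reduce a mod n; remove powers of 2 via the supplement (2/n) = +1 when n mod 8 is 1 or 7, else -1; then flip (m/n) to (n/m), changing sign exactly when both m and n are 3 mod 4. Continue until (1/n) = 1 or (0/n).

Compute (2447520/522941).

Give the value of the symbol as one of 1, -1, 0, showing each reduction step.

-1

(2447520/522941): 2447520 mod 522941 = 355756, so (2447520/522941) = (355756/522941)
factor out 2^2: 355756 = 2^2·88939; with 522941 mod 8 = 5, (2/522941) = -1; sign now +1; continue with (88939/522941)
flip (88939/522941) -> (522941/88939): both odd, 88939 mod 4 = 3, 522941 mod 4 = 1, so the flip contributes +1; sign now +1
(522941/88939): 522941 mod 88939 = 78246, so (522941/88939) = (78246/88939)
factor out 2^1: 78246 = 2^1·39123; with 88939 mod 8 = 3, (2/88939) = -1; sign now -1; continue with (39123/88939)
flip (39123/88939) -> (88939/39123): both odd, 39123 mod 4 = 3, 88939 mod 4 = 3, so the flip contributes -1; sign now +1
(88939/39123): 88939 mod 39123 = 10693, so (88939/39123) = (10693/39123)
flip (10693/39123) -> (39123/10693): both odd, 10693 mod 4 = 1, 39123 mod 4 = 3, so the flip contributes +1; sign now +1
(39123/10693): 39123 mod 10693 = 7044, so (39123/10693) = (7044/10693)
factor out 2^2: 7044 = 2^2·1761; with 10693 mod 8 = 5, (2/10693) = -1; sign now +1; continue with (1761/10693)
flip (1761/10693) -> (10693/1761): both odd, 1761 mod 4 = 1, 10693 mod 4 = 1, so the flip contributes +1; sign now +1
(10693/1761): 10693 mod 1761 = 127, so (10693/1761) = (127/1761)
flip (127/1761) -> (1761/127): both odd, 127 mod 4 = 3, 1761 mod 4 = 1, so the flip contributes +1; sign now +1
(1761/127): 1761 mod 127 = 110, so (1761/127) = (110/127)
factor out 2^1: 110 = 2^1·55; with 127 mod 8 = 7, (2/127) = +1; sign now +1; continue with (55/127)
flip (55/127) -> (127/55): both odd, 55 mod 4 = 3, 127 mod 4 = 3, so the flip contributes -1; sign now -1
(127/55): 127 mod 55 = 17, so (127/55) = (17/55)
flip (17/55) -> (55/17): both odd, 17 mod 4 = 1, 55 mod 4 = 3, so the flip contributes +1; sign now -1
(55/17): 55 mod 17 = 4, so (55/17) = (4/17)
factor out 2^2: 4 = 2^2·1; with 17 mod 8 = 1, (2/17) = +1; sign now -1; continue with (1/17)
reached (1/17) = 1, so the symbol is -1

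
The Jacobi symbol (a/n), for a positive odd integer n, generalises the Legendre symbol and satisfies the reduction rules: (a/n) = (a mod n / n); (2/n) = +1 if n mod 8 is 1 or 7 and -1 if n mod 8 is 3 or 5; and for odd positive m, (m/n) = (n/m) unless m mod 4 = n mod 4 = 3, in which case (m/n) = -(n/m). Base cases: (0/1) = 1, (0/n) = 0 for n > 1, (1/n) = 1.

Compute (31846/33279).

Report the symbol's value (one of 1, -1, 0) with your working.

1

factor out 2^1: 31846 = 2^1·15923; with 33279 mod 8 = 7, (2/33279) = +1; sign now +1; continue with (15923/33279)
flip (15923/33279) -> (33279/15923): both odd, 15923 mod 4 = 3, 33279 mod 4 = 3, so the flip contributes -1; sign now -1
(33279/15923): 33279 mod 15923 = 1433, so (33279/15923) = (1433/15923)
flip (1433/15923) -> (15923/1433): both odd, 1433 mod 4 = 1, 15923 mod 4 = 3, so the flip contributes +1; sign now -1
(15923/1433): 15923 mod 1433 = 160, so (15923/1433) = (160/1433)
factor out 2^5: 160 = 2^5·5; with 1433 mod 8 = 1, (2/1433) = +1; sign now -1; continue with (5/1433)
flip (5/1433) -> (1433/5): both odd, 5 mod 4 = 1, 1433 mod 4 = 1, so the flip contributes +1; sign now -1
(1433/5): 1433 mod 5 = 3, so (1433/5) = (3/5)
flip (3/5) -> (5/3): both odd, 3 mod 4 = 3, 5 mod 4 = 1, so the flip contributes +1; sign now -1
(5/3): 5 mod 3 = 2, so (5/3) = (2/3)
factor out 2^1: 2 = 2^1·1; with 3 mod 8 = 3, (2/3) = -1; sign now +1; continue with (1/3)
reached (1/3) = 1, so the symbol is +1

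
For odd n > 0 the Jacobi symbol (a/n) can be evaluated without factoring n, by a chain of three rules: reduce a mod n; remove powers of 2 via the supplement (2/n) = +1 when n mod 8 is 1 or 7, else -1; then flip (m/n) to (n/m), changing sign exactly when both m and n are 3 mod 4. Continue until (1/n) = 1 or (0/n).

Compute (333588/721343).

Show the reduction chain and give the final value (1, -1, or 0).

333588 = 2^2·83397; (2/721343) = +1 since 721343 mod 8 = 7, so (333588/721343) = (+1)^2·(83397/721343); sign now +1
reciprocity: (83397/721343) = +1·(721343/83397) since 83397 mod 4 = 1, 721343 mod 4 = 3; sign now +1
(721343/83397) = (54167/83397)   [reduce mod 83397]
reciprocity: (54167/83397) = +1·(83397/54167) since 54167 mod 4 = 3, 83397 mod 4 = 1; sign now +1
(83397/54167) = (29230/54167)   [reduce mod 54167]
29230 = 2^1·14615; (2/54167) = +1 since 54167 mod 8 = 7, so (29230/54167) = (+1)^1·(14615/54167); sign now +1
reciprocity: (14615/54167) = -1·(54167/14615) since 14615 mod 4 = 3, 54167 mod 4 = 3; sign now -1
(54167/14615) = (10322/14615)   [reduce mod 14615]
10322 = 2^1·5161; (2/14615) = +1 since 14615 mod 8 = 7, so (10322/14615) = (+1)^1·(5161/14615); sign now -1
reciprocity: (5161/14615) = +1·(14615/5161) since 5161 mod 4 = 1, 14615 mod 4 = 3; sign now -1
(14615/5161) = (4293/5161)   [reduce mod 5161]
reciprocity: (4293/5161) = +1·(5161/4293) since 4293 mod 4 = 1, 5161 mod 4 = 1; sign now -1
(5161/4293) = (868/4293)   [reduce mod 4293]
868 = 2^2·217; (2/4293) = -1 since 4293 mod 8 = 5, so (868/4293) = (-1)^2·(217/4293); sign now -1
reciprocity: (217/4293) = +1·(4293/217) since 217 mod 4 = 1, 4293 mod 4 = 1; sign now -1
(4293/217) = (170/217)   [reduce mod 217]
170 = 2^1·85; (2/217) = +1 since 217 mod 8 = 1, so (170/217) = (+1)^1·(85/217); sign now -1
reciprocity: (85/217) = +1·(217/85) since 85 mod 4 = 1, 217 mod 4 = 1; sign now -1
(217/85) = (47/85)   [reduce mod 85]
reciprocity: (47/85) = +1·(85/47) since 47 mod 4 = 3, 85 mod 4 = 1; sign now -1
(85/47) = (38/47)   [reduce mod 47]
38 = 2^1·19; (2/47) = +1 since 47 mod 8 = 7, so (38/47) = (+1)^1·(19/47); sign now -1
reciprocity: (19/47) = -1·(47/19) since 19 mod 4 = 3, 47 mod 4 = 3; sign now +1
(47/19) = (9/19)   [reduce mod 19]
reciprocity: (9/19) = +1·(19/9) since 9 mod 4 = 1, 19 mod 4 = 3; sign now +1
(19/9) = (1/9)   [reduce mod 9]
(1/9) = 1; final value = sign = +1

1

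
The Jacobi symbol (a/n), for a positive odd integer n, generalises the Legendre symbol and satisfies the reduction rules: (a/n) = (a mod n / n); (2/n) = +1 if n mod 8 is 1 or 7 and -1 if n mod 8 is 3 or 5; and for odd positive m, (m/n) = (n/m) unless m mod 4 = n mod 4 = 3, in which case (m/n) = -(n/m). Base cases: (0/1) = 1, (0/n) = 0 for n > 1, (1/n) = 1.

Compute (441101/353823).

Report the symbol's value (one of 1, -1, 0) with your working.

1

(441101/353823) = (87278/353823)   [reduce mod 353823]
87278 = 2^1·43639; (2/353823) = +1 since 353823 mod 8 = 7, so (87278/353823) = (+1)^1·(43639/353823); sign now +1
reciprocity: (43639/353823) = -1·(353823/43639) since 43639 mod 4 = 3, 353823 mod 4 = 3; sign now -1
(353823/43639) = (4711/43639)   [reduce mod 43639]
reciprocity: (4711/43639) = -1·(43639/4711) since 4711 mod 4 = 3, 43639 mod 4 = 3; sign now +1
(43639/4711) = (1240/4711)   [reduce mod 4711]
1240 = 2^3·155; (2/4711) = +1 since 4711 mod 8 = 7, so (1240/4711) = (+1)^3·(155/4711); sign now +1
reciprocity: (155/4711) = -1·(4711/155) since 155 mod 4 = 3, 4711 mod 4 = 3; sign now -1
(4711/155) = (61/155)   [reduce mod 155]
reciprocity: (61/155) = +1·(155/61) since 61 mod 4 = 1, 155 mod 4 = 3; sign now -1
(155/61) = (33/61)   [reduce mod 61]
reciprocity: (33/61) = +1·(61/33) since 33 mod 4 = 1, 61 mod 4 = 1; sign now -1
(61/33) = (28/33)   [reduce mod 33]
28 = 2^2·7; (2/33) = +1 since 33 mod 8 = 1, so (28/33) = (+1)^2·(7/33); sign now -1
reciprocity: (7/33) = +1·(33/7) since 7 mod 4 = 3, 33 mod 4 = 1; sign now -1
(33/7) = (5/7)   [reduce mod 7]
reciprocity: (5/7) = +1·(7/5) since 5 mod 4 = 1, 7 mod 4 = 3; sign now -1
(7/5) = (2/5)   [reduce mod 5]
2 = 2^1·1; (2/5) = -1 since 5 mod 8 = 5, so (2/5) = (-1)^1·(1/5); sign now +1
(1/5) = 1; final value = sign = +1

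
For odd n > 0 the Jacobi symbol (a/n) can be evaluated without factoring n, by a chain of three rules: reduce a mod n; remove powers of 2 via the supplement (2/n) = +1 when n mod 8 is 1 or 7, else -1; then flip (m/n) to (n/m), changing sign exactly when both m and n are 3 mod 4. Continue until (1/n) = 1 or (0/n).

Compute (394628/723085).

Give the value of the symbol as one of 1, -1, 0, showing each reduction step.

-1

394628 = 2^2·98657; (2/723085) = -1 since 723085 mod 8 = 5, so (394628/723085) = (-1)^2·(98657/723085); sign now +1
reciprocity: (98657/723085) = +1·(723085/98657) since 98657 mod 4 = 1, 723085 mod 4 = 1; sign now +1
(723085/98657) = (32486/98657)   [reduce mod 98657]
32486 = 2^1·16243; (2/98657) = +1 since 98657 mod 8 = 1, so (32486/98657) = (+1)^1·(16243/98657); sign now +1
reciprocity: (16243/98657) = +1·(98657/16243) since 16243 mod 4 = 3, 98657 mod 4 = 1; sign now +1
(98657/16243) = (1199/16243)   [reduce mod 16243]
reciprocity: (1199/16243) = -1·(16243/1199) since 1199 mod 4 = 3, 16243 mod 4 = 3; sign now -1
(16243/1199) = (656/1199)   [reduce mod 1199]
656 = 2^4·41; (2/1199) = +1 since 1199 mod 8 = 7, so (656/1199) = (+1)^4·(41/1199); sign now -1
reciprocity: (41/1199) = +1·(1199/41) since 41 mod 4 = 1, 1199 mod 4 = 3; sign now -1
(1199/41) = (10/41)   [reduce mod 41]
10 = 2^1·5; (2/41) = +1 since 41 mod 8 = 1, so (10/41) = (+1)^1·(5/41); sign now -1
reciprocity: (5/41) = +1·(41/5) since 5 mod 4 = 1, 41 mod 4 = 1; sign now -1
(41/5) = (1/5)   [reduce mod 5]
(1/5) = 1; final value = sign = -1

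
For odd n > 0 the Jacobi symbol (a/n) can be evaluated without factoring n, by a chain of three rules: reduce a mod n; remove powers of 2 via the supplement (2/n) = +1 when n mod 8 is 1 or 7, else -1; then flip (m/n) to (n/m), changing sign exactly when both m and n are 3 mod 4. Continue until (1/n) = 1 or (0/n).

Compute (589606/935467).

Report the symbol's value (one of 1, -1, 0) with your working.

589606 = 2^1·294803; (2/935467) = -1 since 935467 mod 8 = 3, so (589606/935467) = (-1)^1·(294803/935467); sign now -1
reciprocity: (294803/935467) = -1·(935467/294803) since 294803 mod 4 = 3, 935467 mod 4 = 3; sign now +1
(935467/294803) = (51058/294803)   [reduce mod 294803]
51058 = 2^1·25529; (2/294803) = -1 since 294803 mod 8 = 3, so (51058/294803) = (-1)^1·(25529/294803); sign now -1
reciprocity: (25529/294803) = +1·(294803/25529) since 25529 mod 4 = 1, 294803 mod 4 = 3; sign now -1
(294803/25529) = (13984/25529)   [reduce mod 25529]
13984 = 2^5·437; (2/25529) = +1 since 25529 mod 8 = 1, so (13984/25529) = (+1)^5·(437/25529); sign now -1
reciprocity: (437/25529) = +1·(25529/437) since 437 mod 4 = 1, 25529 mod 4 = 1; sign now -1
(25529/437) = (183/437)   [reduce mod 437]
reciprocity: (183/437) = +1·(437/183) since 183 mod 4 = 3, 437 mod 4 = 1; sign now -1
(437/183) = (71/183)   [reduce mod 183]
reciprocity: (71/183) = -1·(183/71) since 71 mod 4 = 3, 183 mod 4 = 3; sign now +1
(183/71) = (41/71)   [reduce mod 71]
reciprocity: (41/71) = +1·(71/41) since 41 mod 4 = 1, 71 mod 4 = 3; sign now +1
(71/41) = (30/41)   [reduce mod 41]
30 = 2^1·15; (2/41) = +1 since 41 mod 8 = 1, so (30/41) = (+1)^1·(15/41); sign now +1
reciprocity: (15/41) = +1·(41/15) since 15 mod 4 = 3, 41 mod 4 = 1; sign now +1
(41/15) = (11/15)   [reduce mod 15]
reciprocity: (11/15) = -1·(15/11) since 11 mod 4 = 3, 15 mod 4 = 3; sign now -1
(15/11) = (4/11)   [reduce mod 11]
4 = 2^2·1; (2/11) = -1 since 11 mod 8 = 3, so (4/11) = (-1)^2·(1/11); sign now -1
(1/11) = 1; final value = sign = -1

-1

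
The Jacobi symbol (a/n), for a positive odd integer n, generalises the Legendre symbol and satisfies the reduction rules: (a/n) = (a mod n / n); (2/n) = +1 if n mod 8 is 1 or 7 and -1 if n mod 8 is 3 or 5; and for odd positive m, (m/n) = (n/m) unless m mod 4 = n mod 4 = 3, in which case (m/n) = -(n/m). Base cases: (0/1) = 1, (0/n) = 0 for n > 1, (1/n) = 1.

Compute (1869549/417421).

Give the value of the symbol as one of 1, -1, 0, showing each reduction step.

(1869549/417421): 1869549 mod 417421 = 199865, so (1869549/417421) = (199865/417421)
flip (199865/417421) -> (417421/199865): both odd, 199865 mod 4 = 1, 417421 mod 4 = 1, so the flip contributes +1; sign now +1
(417421/199865): 417421 mod 199865 = 17691, so (417421/199865) = (17691/199865)
flip (17691/199865) -> (199865/17691): both odd, 17691 mod 4 = 3, 199865 mod 4 = 1, so the flip contributes +1; sign now +1
(199865/17691): 199865 mod 17691 = 5264, so (199865/17691) = (5264/17691)
factor out 2^4: 5264 = 2^4·329; with 17691 mod 8 = 3, (2/17691) = -1; sign now +1; continue with (329/17691)
flip (329/17691) -> (17691/329): both odd, 329 mod 4 = 1, 17691 mod 4 = 3, so the flip contributes +1; sign now +1
(17691/329): 17691 mod 329 = 254, so (17691/329) = (254/329)
factor out 2^1: 254 = 2^1·127; with 329 mod 8 = 1, (2/329) = +1; sign now +1; continue with (127/329)
flip (127/329) -> (329/127): both odd, 127 mod 4 = 3, 329 mod 4 = 1, so the flip contributes +1; sign now +1
(329/127): 329 mod 127 = 75, so (329/127) = (75/127)
flip (75/127) -> (127/75): both odd, 75 mod 4 = 3, 127 mod 4 = 3, so the flip contributes -1; sign now -1
(127/75): 127 mod 75 = 52, so (127/75) = (52/75)
factor out 2^2: 52 = 2^2·13; with 75 mod 8 = 3, (2/75) = -1; sign now -1; continue with (13/75)
flip (13/75) -> (75/13): both odd, 13 mod 4 = 1, 75 mod 4 = 3, so the flip contributes +1; sign now -1
(75/13): 75 mod 13 = 10, so (75/13) = (10/13)
factor out 2^1: 10 = 2^1·5; with 13 mod 8 = 5, (2/13) = -1; sign now +1; continue with (5/13)
flip (5/13) -> (13/5): both odd, 5 mod 4 = 1, 13 mod 4 = 1, so the flip contributes +1; sign now +1
(13/5): 13 mod 5 = 3, so (13/5) = (3/5)
flip (3/5) -> (5/3): both odd, 3 mod 4 = 3, 5 mod 4 = 1, so the flip contributes +1; sign now +1
(5/3): 5 mod 3 = 2, so (5/3) = (2/3)
factor out 2^1: 2 = 2^1·1; with 3 mod 8 = 3, (2/3) = -1; sign now -1; continue with (1/3)
reached (1/3) = 1, so the symbol is -1

-1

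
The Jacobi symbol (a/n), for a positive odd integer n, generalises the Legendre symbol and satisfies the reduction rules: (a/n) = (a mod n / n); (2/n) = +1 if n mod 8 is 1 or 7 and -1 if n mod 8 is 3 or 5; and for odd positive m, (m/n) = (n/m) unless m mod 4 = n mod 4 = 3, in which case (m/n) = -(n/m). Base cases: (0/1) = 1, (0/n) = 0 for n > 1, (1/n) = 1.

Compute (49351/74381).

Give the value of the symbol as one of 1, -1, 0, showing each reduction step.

reciprocity: (49351/74381) = +1·(74381/49351) since 49351 mod 4 = 3, 74381 mod 4 = 1; sign now +1
(74381/49351) = (25030/49351)   [reduce mod 49351]
25030 = 2^1·12515; (2/49351) = +1 since 49351 mod 8 = 7, so (25030/49351) = (+1)^1·(12515/49351); sign now +1
reciprocity: (12515/49351) = -1·(49351/12515) since 12515 mod 4 = 3, 49351 mod 4 = 3; sign now -1
(49351/12515) = (11806/12515)   [reduce mod 12515]
11806 = 2^1·5903; (2/12515) = -1 since 12515 mod 8 = 3, so (11806/12515) = (-1)^1·(5903/12515); sign now +1
reciprocity: (5903/12515) = -1·(12515/5903) since 5903 mod 4 = 3, 12515 mod 4 = 3; sign now -1
(12515/5903) = (709/5903)   [reduce mod 5903]
reciprocity: (709/5903) = +1·(5903/709) since 709 mod 4 = 1, 5903 mod 4 = 3; sign now -1
(5903/709) = (231/709)   [reduce mod 709]
reciprocity: (231/709) = +1·(709/231) since 231 mod 4 = 3, 709 mod 4 = 1; sign now -1
(709/231) = (16/231)   [reduce mod 231]
16 = 2^4·1; (2/231) = +1 since 231 mod 8 = 7, so (16/231) = (+1)^4·(1/231); sign now -1
(1/231) = 1; final value = sign = -1

-1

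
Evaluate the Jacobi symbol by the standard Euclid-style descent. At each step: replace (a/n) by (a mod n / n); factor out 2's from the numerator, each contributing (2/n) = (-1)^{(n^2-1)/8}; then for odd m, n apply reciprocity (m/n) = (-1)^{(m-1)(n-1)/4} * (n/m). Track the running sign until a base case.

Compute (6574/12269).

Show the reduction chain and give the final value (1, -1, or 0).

factor out 2^1: 6574 = 2^1·3287; with 12269 mod 8 = 5, (2/12269) = -1; sign now -1; continue with (3287/12269)
flip (3287/12269) -> (12269/3287): both odd, 3287 mod 4 = 3, 12269 mod 4 = 1, so the flip contributes +1; sign now -1
(12269/3287): 12269 mod 3287 = 2408, so (12269/3287) = (2408/3287)
factor out 2^3: 2408 = 2^3·301; with 3287 mod 8 = 7, (2/3287) = +1; sign now -1; continue with (301/3287)
flip (301/3287) -> (3287/301): both odd, 301 mod 4 = 1, 3287 mod 4 = 3, so the flip contributes +1; sign now -1
(3287/301): 3287 mod 301 = 277, so (3287/301) = (277/301)
flip (277/301) -> (301/277): both odd, 277 mod 4 = 1, 301 mod 4 = 1, so the flip contributes +1; sign now -1
(301/277): 301 mod 277 = 24, so (301/277) = (24/277)
factor out 2^3: 24 = 2^3·3; with 277 mod 8 = 5, (2/277) = -1; sign now +1; continue with (3/277)
flip (3/277) -> (277/3): both odd, 3 mod 4 = 3, 277 mod 4 = 1, so the flip contributes +1; sign now +1
(277/3): 277 mod 3 = 1, so (277/3) = (1/3)
reached (1/3) = 1, so the symbol is +1

1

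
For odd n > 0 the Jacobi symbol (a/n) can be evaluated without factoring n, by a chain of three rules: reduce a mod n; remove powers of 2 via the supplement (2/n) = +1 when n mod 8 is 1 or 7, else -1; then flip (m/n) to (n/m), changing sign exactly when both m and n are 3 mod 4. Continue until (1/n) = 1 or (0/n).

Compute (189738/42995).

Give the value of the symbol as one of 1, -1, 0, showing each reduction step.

-1

(189738/42995): 189738 mod 42995 = 17758, so (189738/42995) = (17758/42995)
factor out 2^1: 17758 = 2^1·8879; with 42995 mod 8 = 3, (2/42995) = -1; sign now -1; continue with (8879/42995)
flip (8879/42995) -> (42995/8879): both odd, 8879 mod 4 = 3, 42995 mod 4 = 3, so the flip contributes -1; sign now +1
(42995/8879): 42995 mod 8879 = 7479, so (42995/8879) = (7479/8879)
flip (7479/8879) -> (8879/7479): both odd, 7479 mod 4 = 3, 8879 mod 4 = 3, so the flip contributes -1; sign now -1
(8879/7479): 8879 mod 7479 = 1400, so (8879/7479) = (1400/7479)
factor out 2^3: 1400 = 2^3·175; with 7479 mod 8 = 7, (2/7479) = +1; sign now -1; continue with (175/7479)
flip (175/7479) -> (7479/175): both odd, 175 mod 4 = 3, 7479 mod 4 = 3, so the flip contributes -1; sign now +1
(7479/175): 7479 mod 175 = 129, so (7479/175) = (129/175)
flip (129/175) -> (175/129): both odd, 129 mod 4 = 1, 175 mod 4 = 3, so the flip contributes +1; sign now +1
(175/129): 175 mod 129 = 46, so (175/129) = (46/129)
factor out 2^1: 46 = 2^1·23; with 129 mod 8 = 1, (2/129) = +1; sign now +1; continue with (23/129)
flip (23/129) -> (129/23): both odd, 23 mod 4 = 3, 129 mod 4 = 1, so the flip contributes +1; sign now +1
(129/23): 129 mod 23 = 14, so (129/23) = (14/23)
factor out 2^1: 14 = 2^1·7; with 23 mod 8 = 7, (2/23) = +1; sign now +1; continue with (7/23)
flip (7/23) -> (23/7): both odd, 7 mod 4 = 3, 23 mod 4 = 3, so the flip contributes -1; sign now -1
(23/7): 23 mod 7 = 2, so (23/7) = (2/7)
factor out 2^1: 2 = 2^1·1; with 7 mod 8 = 7, (2/7) = +1; sign now -1; continue with (1/7)
reached (1/7) = 1, so the symbol is -1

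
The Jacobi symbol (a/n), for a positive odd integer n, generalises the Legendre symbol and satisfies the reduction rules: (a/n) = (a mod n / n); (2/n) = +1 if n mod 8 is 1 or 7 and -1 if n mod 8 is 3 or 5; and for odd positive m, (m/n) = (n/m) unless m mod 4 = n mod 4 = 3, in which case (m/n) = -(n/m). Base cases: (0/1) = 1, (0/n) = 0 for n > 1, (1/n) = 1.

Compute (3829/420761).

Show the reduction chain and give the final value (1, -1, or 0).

-1

reciprocity: (3829/420761) = +1·(420761/3829) since 3829 mod 4 = 1, 420761 mod 4 = 1; sign now +1
(420761/3829) = (3400/3829)   [reduce mod 3829]
3400 = 2^3·425; (2/3829) = -1 since 3829 mod 8 = 5, so (3400/3829) = (-1)^3·(425/3829); sign now -1
reciprocity: (425/3829) = +1·(3829/425) since 425 mod 4 = 1, 3829 mod 4 = 1; sign now -1
(3829/425) = (4/425)   [reduce mod 425]
4 = 2^2·1; (2/425) = +1 since 425 mod 8 = 1, so (4/425) = (+1)^2·(1/425); sign now -1
(1/425) = 1; final value = sign = -1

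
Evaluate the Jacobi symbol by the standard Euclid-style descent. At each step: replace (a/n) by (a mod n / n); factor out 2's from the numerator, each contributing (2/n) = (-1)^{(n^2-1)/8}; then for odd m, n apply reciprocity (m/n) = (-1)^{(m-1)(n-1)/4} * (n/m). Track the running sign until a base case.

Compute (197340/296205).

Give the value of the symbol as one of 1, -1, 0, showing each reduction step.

factor out 2^2: 197340 = 2^2·49335; with 296205 mod 8 = 5, (2/296205) = -1; sign now +1; continue with (49335/296205)
flip (49335/296205) -> (296205/49335): both odd, 49335 mod 4 = 3, 296205 mod 4 = 1, so the flip contributes +1; sign now +1
(296205/49335): 296205 mod 49335 = 195, so (296205/49335) = (195/49335)
flip (195/49335) -> (49335/195): both odd, 195 mod 4 = 3, 49335 mod 4 = 3, so the flip contributes -1; sign now -1
(49335/195): 49335 mod 195 = 0, so (49335/195) = (0/195)
reached (0/195); gcd(a, n) > 1, so (0/195) = 0 and the symbol is 0

0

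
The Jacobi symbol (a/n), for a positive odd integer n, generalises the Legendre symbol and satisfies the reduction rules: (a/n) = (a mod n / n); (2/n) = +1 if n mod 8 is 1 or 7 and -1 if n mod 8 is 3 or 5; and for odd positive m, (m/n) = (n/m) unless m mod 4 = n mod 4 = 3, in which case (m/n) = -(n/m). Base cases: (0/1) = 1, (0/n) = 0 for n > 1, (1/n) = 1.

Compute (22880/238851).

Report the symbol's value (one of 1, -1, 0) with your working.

1

22880 = 2^5·715; (2/238851) = -1 since 238851 mod 8 = 3, so (22880/238851) = (-1)^5·(715/238851); sign now -1
reciprocity: (715/238851) = -1·(238851/715) since 715 mod 4 = 3, 238851 mod 4 = 3; sign now +1
(238851/715) = (41/715)   [reduce mod 715]
reciprocity: (41/715) = +1·(715/41) since 41 mod 4 = 1, 715 mod 4 = 3; sign now +1
(715/41) = (18/41)   [reduce mod 41]
18 = 2^1·9; (2/41) = +1 since 41 mod 8 = 1, so (18/41) = (+1)^1·(9/41); sign now +1
reciprocity: (9/41) = +1·(41/9) since 9 mod 4 = 1, 41 mod 4 = 1; sign now +1
(41/9) = (5/9)   [reduce mod 9]
reciprocity: (5/9) = +1·(9/5) since 5 mod 4 = 1, 9 mod 4 = 1; sign now +1
(9/5) = (4/5)   [reduce mod 5]
4 = 2^2·1; (2/5) = -1 since 5 mod 8 = 5, so (4/5) = (-1)^2·(1/5); sign now +1
(1/5) = 1; final value = sign = +1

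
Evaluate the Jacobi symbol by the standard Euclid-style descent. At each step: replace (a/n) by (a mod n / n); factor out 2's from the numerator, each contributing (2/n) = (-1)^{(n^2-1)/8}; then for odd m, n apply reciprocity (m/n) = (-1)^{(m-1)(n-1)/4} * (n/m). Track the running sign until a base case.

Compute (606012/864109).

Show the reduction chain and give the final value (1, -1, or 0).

606012 = 2^2·151503; (2/864109) = -1 since 864109 mod 8 = 5, so (606012/864109) = (-1)^2·(151503/864109); sign now +1
reciprocity: (151503/864109) = +1·(864109/151503) since 151503 mod 4 = 3, 864109 mod 4 = 1; sign now +1
(864109/151503) = (106594/151503)   [reduce mod 151503]
106594 = 2^1·53297; (2/151503) = +1 since 151503 mod 8 = 7, so (106594/151503) = (+1)^1·(53297/151503); sign now +1
reciprocity: (53297/151503) = +1·(151503/53297) since 53297 mod 4 = 1, 151503 mod 4 = 3; sign now +1
(151503/53297) = (44909/53297)   [reduce mod 53297]
reciprocity: (44909/53297) = +1·(53297/44909) since 44909 mod 4 = 1, 53297 mod 4 = 1; sign now +1
(53297/44909) = (8388/44909)   [reduce mod 44909]
8388 = 2^2·2097; (2/44909) = -1 since 44909 mod 8 = 5, so (8388/44909) = (-1)^2·(2097/44909); sign now +1
reciprocity: (2097/44909) = +1·(44909/2097) since 2097 mod 4 = 1, 44909 mod 4 = 1; sign now +1
(44909/2097) = (872/2097)   [reduce mod 2097]
872 = 2^3·109; (2/2097) = +1 since 2097 mod 8 = 1, so (872/2097) = (+1)^3·(109/2097); sign now +1
reciprocity: (109/2097) = +1·(2097/109) since 109 mod 4 = 1, 2097 mod 4 = 1; sign now +1
(2097/109) = (26/109)   [reduce mod 109]
26 = 2^1·13; (2/109) = -1 since 109 mod 8 = 5, so (26/109) = (-1)^1·(13/109); sign now -1
reciprocity: (13/109) = +1·(109/13) since 13 mod 4 = 1, 109 mod 4 = 1; sign now -1
(109/13) = (5/13)   [reduce mod 13]
reciprocity: (5/13) = +1·(13/5) since 5 mod 4 = 1, 13 mod 4 = 1; sign now -1
(13/5) = (3/5)   [reduce mod 5]
reciprocity: (3/5) = +1·(5/3) since 3 mod 4 = 3, 5 mod 4 = 1; sign now -1
(5/3) = (2/3)   [reduce mod 3]
2 = 2^1·1; (2/3) = -1 since 3 mod 8 = 3, so (2/3) = (-1)^1·(1/3); sign now +1
(1/3) = 1; final value = sign = +1

1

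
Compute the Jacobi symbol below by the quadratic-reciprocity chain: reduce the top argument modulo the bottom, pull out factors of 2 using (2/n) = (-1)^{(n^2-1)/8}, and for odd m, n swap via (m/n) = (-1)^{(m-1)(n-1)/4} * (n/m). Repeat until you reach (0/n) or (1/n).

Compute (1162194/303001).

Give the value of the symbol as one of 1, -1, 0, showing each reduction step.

(1162194/303001) = (253191/303001)   [reduce mod 303001]
reciprocity: (253191/303001) = +1·(303001/253191) since 253191 mod 4 = 3, 303001 mod 4 = 1; sign now +1
(303001/253191) = (49810/253191)   [reduce mod 253191]
49810 = 2^1·24905; (2/253191) = +1 since 253191 mod 8 = 7, so (49810/253191) = (+1)^1·(24905/253191); sign now +1
reciprocity: (24905/253191) = +1·(253191/24905) since 24905 mod 4 = 1, 253191 mod 4 = 3; sign now +1
(253191/24905) = (4141/24905)   [reduce mod 24905]
reciprocity: (4141/24905) = +1·(24905/4141) since 4141 mod 4 = 1, 24905 mod 4 = 1; sign now +1
(24905/4141) = (59/4141)   [reduce mod 4141]
reciprocity: (59/4141) = +1·(4141/59) since 59 mod 4 = 3, 4141 mod 4 = 1; sign now +1
(4141/59) = (11/59)   [reduce mod 59]
reciprocity: (11/59) = -1·(59/11) since 11 mod 4 = 3, 59 mod 4 = 3; sign now -1
(59/11) = (4/11)   [reduce mod 11]
4 = 2^2·1; (2/11) = -1 since 11 mod 8 = 3, so (4/11) = (-1)^2·(1/11); sign now -1
(1/11) = 1; final value = sign = -1

-1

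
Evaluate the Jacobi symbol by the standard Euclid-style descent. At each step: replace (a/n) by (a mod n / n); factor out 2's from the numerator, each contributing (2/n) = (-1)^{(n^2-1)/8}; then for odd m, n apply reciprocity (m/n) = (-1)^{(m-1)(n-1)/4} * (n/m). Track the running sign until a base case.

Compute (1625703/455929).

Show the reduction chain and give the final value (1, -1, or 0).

1

(1625703/455929): 1625703 mod 455929 = 257916, so (1625703/455929) = (257916/455929)
factor out 2^2: 257916 = 2^2·64479; with 455929 mod 8 = 1, (2/455929) = +1; sign now +1; continue with (64479/455929)
flip (64479/455929) -> (455929/64479): both odd, 64479 mod 4 = 3, 455929 mod 4 = 1, so the flip contributes +1; sign now +1
(455929/64479): 455929 mod 64479 = 4576, so (455929/64479) = (4576/64479)
factor out 2^5: 4576 = 2^5·143; with 64479 mod 8 = 7, (2/64479) = +1; sign now +1; continue with (143/64479)
flip (143/64479) -> (64479/143): both odd, 143 mod 4 = 3, 64479 mod 4 = 3, so the flip contributes -1; sign now -1
(64479/143): 64479 mod 143 = 129, so (64479/143) = (129/143)
flip (129/143) -> (143/129): both odd, 129 mod 4 = 1, 143 mod 4 = 3, so the flip contributes +1; sign now -1
(143/129): 143 mod 129 = 14, so (143/129) = (14/129)
factor out 2^1: 14 = 2^1·7; with 129 mod 8 = 1, (2/129) = +1; sign now -1; continue with (7/129)
flip (7/129) -> (129/7): both odd, 7 mod 4 = 3, 129 mod 4 = 1, so the flip contributes +1; sign now -1
(129/7): 129 mod 7 = 3, so (129/7) = (3/7)
flip (3/7) -> (7/3): both odd, 3 mod 4 = 3, 7 mod 4 = 3, so the flip contributes -1; sign now +1
(7/3): 7 mod 3 = 1, so (7/3) = (1/3)
reached (1/3) = 1, so the symbol is +1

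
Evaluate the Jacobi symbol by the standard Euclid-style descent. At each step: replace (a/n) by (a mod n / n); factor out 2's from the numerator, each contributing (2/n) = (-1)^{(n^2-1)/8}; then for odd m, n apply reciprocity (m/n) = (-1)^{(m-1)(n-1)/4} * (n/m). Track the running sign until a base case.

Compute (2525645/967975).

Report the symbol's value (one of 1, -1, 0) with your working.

(2525645/967975) = (589695/967975)   [reduce mod 967975]
reciprocity: (589695/967975) = -1·(967975/589695) since 589695 mod 4 = 3, 967975 mod 4 = 3; sign now -1
(967975/589695) = (378280/589695)   [reduce mod 589695]
378280 = 2^3·47285; (2/589695) = +1 since 589695 mod 8 = 7, so (378280/589695) = (+1)^3·(47285/589695); sign now -1
reciprocity: (47285/589695) = +1·(589695/47285) since 47285 mod 4 = 1, 589695 mod 4 = 3; sign now -1
(589695/47285) = (22275/47285)   [reduce mod 47285]
reciprocity: (22275/47285) = +1·(47285/22275) since 22275 mod 4 = 3, 47285 mod 4 = 1; sign now -1
(47285/22275) = (2735/22275)   [reduce mod 22275]
reciprocity: (2735/22275) = -1·(22275/2735) since 2735 mod 4 = 3, 22275 mod 4 = 3; sign now +1
(22275/2735) = (395/2735)   [reduce mod 2735]
reciprocity: (395/2735) = -1·(2735/395) since 395 mod 4 = 3, 2735 mod 4 = 3; sign now -1
(2735/395) = (365/395)   [reduce mod 395]
reciprocity: (365/395) = +1·(395/365) since 365 mod 4 = 1, 395 mod 4 = 3; sign now -1
(395/365) = (30/365)   [reduce mod 365]
30 = 2^1·15; (2/365) = -1 since 365 mod 8 = 5, so (30/365) = (-1)^1·(15/365); sign now +1
reciprocity: (15/365) = +1·(365/15) since 15 mod 4 = 3, 365 mod 4 = 1; sign now +1
(365/15) = (5/15)   [reduce mod 15]
reciprocity: (5/15) = +1·(15/5) since 5 mod 4 = 1, 15 mod 4 = 3; sign now +1
(15/5) = (0/5)   [reduce mod 5]
(0/5) = 0   [gcd(a, n) > 1]; final value = 0

0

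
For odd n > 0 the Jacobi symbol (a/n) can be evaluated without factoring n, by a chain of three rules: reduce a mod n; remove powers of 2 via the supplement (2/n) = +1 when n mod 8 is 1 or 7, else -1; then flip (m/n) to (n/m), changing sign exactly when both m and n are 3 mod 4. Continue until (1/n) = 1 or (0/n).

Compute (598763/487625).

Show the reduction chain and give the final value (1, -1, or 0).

1

(598763/487625) = (111138/487625)   [reduce mod 487625]
111138 = 2^1·55569; (2/487625) = +1 since 487625 mod 8 = 1, so (111138/487625) = (+1)^1·(55569/487625); sign now +1
reciprocity: (55569/487625) = +1·(487625/55569) since 55569 mod 4 = 1, 487625 mod 4 = 1; sign now +1
(487625/55569) = (43073/55569)   [reduce mod 55569]
reciprocity: (43073/55569) = +1·(55569/43073) since 43073 mod 4 = 1, 55569 mod 4 = 1; sign now +1
(55569/43073) = (12496/43073)   [reduce mod 43073]
12496 = 2^4·781; (2/43073) = +1 since 43073 mod 8 = 1, so (12496/43073) = (+1)^4·(781/43073); sign now +1
reciprocity: (781/43073) = +1·(43073/781) since 781 mod 4 = 1, 43073 mod 4 = 1; sign now +1
(43073/781) = (118/781)   [reduce mod 781]
118 = 2^1·59; (2/781) = -1 since 781 mod 8 = 5, so (118/781) = (-1)^1·(59/781); sign now -1
reciprocity: (59/781) = +1·(781/59) since 59 mod 4 = 3, 781 mod 4 = 1; sign now -1
(781/59) = (14/59)   [reduce mod 59]
14 = 2^1·7; (2/59) = -1 since 59 mod 8 = 3, so (14/59) = (-1)^1·(7/59); sign now +1
reciprocity: (7/59) = -1·(59/7) since 7 mod 4 = 3, 59 mod 4 = 3; sign now -1
(59/7) = (3/7)   [reduce mod 7]
reciprocity: (3/7) = -1·(7/3) since 3 mod 4 = 3, 7 mod 4 = 3; sign now +1
(7/3) = (1/3)   [reduce mod 3]
(1/3) = 1; final value = sign = +1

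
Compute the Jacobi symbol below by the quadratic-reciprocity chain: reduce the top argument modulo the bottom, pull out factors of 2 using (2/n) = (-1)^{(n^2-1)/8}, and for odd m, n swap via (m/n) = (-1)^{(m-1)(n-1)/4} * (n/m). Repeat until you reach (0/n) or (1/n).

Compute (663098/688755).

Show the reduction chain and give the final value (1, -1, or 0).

-1

factor out 2^1: 663098 = 2^1·331549; with 688755 mod 8 = 3, (2/688755) = -1; sign now -1; continue with (331549/688755)
flip (331549/688755) -> (688755/331549): both odd, 331549 mod 4 = 1, 688755 mod 4 = 3, so the flip contributes +1; sign now -1
(688755/331549): 688755 mod 331549 = 25657, so (688755/331549) = (25657/331549)
flip (25657/331549) -> (331549/25657): both odd, 25657 mod 4 = 1, 331549 mod 4 = 1, so the flip contributes +1; sign now -1
(331549/25657): 331549 mod 25657 = 23665, so (331549/25657) = (23665/25657)
flip (23665/25657) -> (25657/23665): both odd, 23665 mod 4 = 1, 25657 mod 4 = 1, so the flip contributes +1; sign now -1
(25657/23665): 25657 mod 23665 = 1992, so (25657/23665) = (1992/23665)
factor out 2^3: 1992 = 2^3·249; with 23665 mod 8 = 1, (2/23665) = +1; sign now -1; continue with (249/23665)
flip (249/23665) -> (23665/249): both odd, 249 mod 4 = 1, 23665 mod 4 = 1, so the flip contributes +1; sign now -1
(23665/249): 23665 mod 249 = 10, so (23665/249) = (10/249)
factor out 2^1: 10 = 2^1·5; with 249 mod 8 = 1, (2/249) = +1; sign now -1; continue with (5/249)
flip (5/249) -> (249/5): both odd, 5 mod 4 = 1, 249 mod 4 = 1, so the flip contributes +1; sign now -1
(249/5): 249 mod 5 = 4, so (249/5) = (4/5)
factor out 2^2: 4 = 2^2·1; with 5 mod 8 = 5, (2/5) = -1; sign now -1; continue with (1/5)
reached (1/5) = 1, so the symbol is -1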